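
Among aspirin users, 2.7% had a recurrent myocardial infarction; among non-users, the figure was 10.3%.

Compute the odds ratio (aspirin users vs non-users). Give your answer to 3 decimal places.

odds, aspirin users = 0.02700/0.97300 = 0.02775
odds, non-users = 0.10300/0.89700 = 0.11483
OR = 0.02775 / 0.11483 = 0.242

OR = 0.242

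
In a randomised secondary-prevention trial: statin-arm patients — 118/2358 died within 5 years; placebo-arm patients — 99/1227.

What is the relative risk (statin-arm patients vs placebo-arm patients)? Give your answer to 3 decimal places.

risk, statin-arm patients = 118/2358 = 0.0500
risk, placebo-arm patients = 99/1227 = 0.0807
RR = 0.0500 / 0.0807 = 0.620

RR = 0.620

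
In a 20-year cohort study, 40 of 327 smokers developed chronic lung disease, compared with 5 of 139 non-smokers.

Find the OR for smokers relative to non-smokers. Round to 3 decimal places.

OR = (40 × 134) / (287 × 5) = 5360/1435 ≈ 3.735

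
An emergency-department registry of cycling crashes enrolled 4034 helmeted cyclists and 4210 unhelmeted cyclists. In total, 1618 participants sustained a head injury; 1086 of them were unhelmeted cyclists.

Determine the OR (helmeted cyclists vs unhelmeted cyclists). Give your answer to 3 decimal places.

helmeted cyclists with the outcome: 1618 − 1086 = 532
helmeted cyclists without the outcome: 4034 − 532 = 3502
unhelmeted cyclists without the outcome: 4210 − 1086 = 3124
odds, helmeted cyclists = 532/3502 = 0.1519
odds, unhelmeted cyclists = 1086/3124 = 0.3476
OR = 0.1519 / 0.3476 = 0.437

OR = 0.437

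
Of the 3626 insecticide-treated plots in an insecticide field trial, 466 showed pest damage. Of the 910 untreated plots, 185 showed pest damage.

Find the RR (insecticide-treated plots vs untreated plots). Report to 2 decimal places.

RR ≈ 0.63

risk, insecticide-treated plots = 466/3626 = 0.1285
risk, untreated plots = 185/910 = 0.2033
RR = 0.1285 / 0.2033 = 0.63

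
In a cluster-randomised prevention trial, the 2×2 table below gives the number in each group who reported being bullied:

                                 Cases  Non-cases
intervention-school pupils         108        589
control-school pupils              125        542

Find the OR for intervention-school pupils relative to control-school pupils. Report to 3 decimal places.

OR = (108 × 542) / (589 × 125) = 58536/73625 ≈ 0.795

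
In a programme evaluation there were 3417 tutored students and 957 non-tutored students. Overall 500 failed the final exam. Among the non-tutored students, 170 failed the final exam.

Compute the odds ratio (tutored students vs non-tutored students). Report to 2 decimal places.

tutored students with the outcome: 500 − 170 = 330
tutored students without the outcome: 3417 − 330 = 3087
non-tutored students without the outcome: 957 − 170 = 787
odds, tutored students = 330/3087 = 0.1069
odds, non-tutored students = 170/787 = 0.2160
OR = 0.1069 / 0.2160 = 0.49

OR: 0.49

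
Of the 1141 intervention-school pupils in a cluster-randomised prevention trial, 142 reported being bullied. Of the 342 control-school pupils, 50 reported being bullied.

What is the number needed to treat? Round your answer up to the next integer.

risk, intervention-school pupils = 142/1141 = 0.124452
risk, control-school pupils = 50/342 = 0.146199
absolute risk difference = 0.021747
1 / 0.021747 = 45.983 → round up → 46

46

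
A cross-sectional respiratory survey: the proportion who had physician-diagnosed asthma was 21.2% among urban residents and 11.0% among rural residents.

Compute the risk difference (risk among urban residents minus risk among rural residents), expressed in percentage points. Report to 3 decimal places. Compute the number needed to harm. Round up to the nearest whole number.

RD = 10.200; NNH = 10

risk difference = 0.2120 − 0.1100 = 0.1020 → 10.200 percentage points
absolute risk difference = 0.102000
1 / 0.102000 = 9.804 → round up → 10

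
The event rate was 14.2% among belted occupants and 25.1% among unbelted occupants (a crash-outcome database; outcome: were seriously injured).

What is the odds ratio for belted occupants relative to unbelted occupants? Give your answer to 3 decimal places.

odds, belted occupants = 0.1420/0.8580 = 0.1655
odds, unbelted occupants = 0.2510/0.7490 = 0.3351
OR = 0.1655 / 0.3351 = 0.494

OR ≈ 0.494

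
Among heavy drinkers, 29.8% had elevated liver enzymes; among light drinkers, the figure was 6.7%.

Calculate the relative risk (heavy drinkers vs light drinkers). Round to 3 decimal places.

RR = 0.2980 / 0.0670 = 4.448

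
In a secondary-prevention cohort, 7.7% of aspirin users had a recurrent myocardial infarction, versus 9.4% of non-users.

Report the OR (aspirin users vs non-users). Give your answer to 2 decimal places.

odds, aspirin users = 0.0770/0.9230 = 0.0834
odds, non-users = 0.0940/0.9060 = 0.1038
OR = 0.0834 / 0.1038 = 0.80

0.80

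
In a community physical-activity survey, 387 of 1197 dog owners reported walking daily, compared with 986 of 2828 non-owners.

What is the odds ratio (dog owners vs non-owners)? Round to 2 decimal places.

OR = (387 × 1842) / (810 × 986) = 712854/798660 ≈ 0.89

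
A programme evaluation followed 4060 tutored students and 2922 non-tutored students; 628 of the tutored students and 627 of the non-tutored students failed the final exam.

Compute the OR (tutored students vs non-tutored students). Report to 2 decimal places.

OR = (628 × 2295) / (3432 × 627) = 1441260/2151864 ≈ 0.67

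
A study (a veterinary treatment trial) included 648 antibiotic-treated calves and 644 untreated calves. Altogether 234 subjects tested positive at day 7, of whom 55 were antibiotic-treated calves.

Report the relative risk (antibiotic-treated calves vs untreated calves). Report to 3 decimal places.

antibiotic-treated calves without the outcome: 648 − 55 = 593
untreated calves with the outcome: 234 − 55 = 179
untreated calves without the outcome: 644 − 179 = 465
risk, antibiotic-treated calves = 55/648 = 0.0849
risk, untreated calves = 179/644 = 0.2780
RR = 0.0849 / 0.2780 = 0.305

0.305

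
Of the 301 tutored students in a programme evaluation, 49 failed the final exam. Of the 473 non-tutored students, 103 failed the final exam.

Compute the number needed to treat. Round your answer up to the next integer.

risk, tutored students = 49/301 = 0.162791
risk, non-tutored students = 103/473 = 0.217759
absolute risk difference = 0.054968
1 / 0.054968 = 18.192 → round up → 19

NNT ≈ 19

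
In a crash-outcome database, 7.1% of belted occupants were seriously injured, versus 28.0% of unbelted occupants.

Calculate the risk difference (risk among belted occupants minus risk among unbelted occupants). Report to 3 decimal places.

risk difference = 0.0710 − 0.2800 = -0.209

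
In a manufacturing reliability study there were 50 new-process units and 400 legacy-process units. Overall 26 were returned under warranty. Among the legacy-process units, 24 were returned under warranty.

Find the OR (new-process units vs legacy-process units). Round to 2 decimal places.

new-process units with the outcome: 26 − 24 = 2
new-process units without the outcome: 50 − 2 = 48
legacy-process units without the outcome: 400 − 24 = 376
odds, new-process units = 2/48 = 0.04167
odds, legacy-process units = 24/376 = 0.06383
OR = 0.04167 / 0.06383 = 0.65

OR = 0.65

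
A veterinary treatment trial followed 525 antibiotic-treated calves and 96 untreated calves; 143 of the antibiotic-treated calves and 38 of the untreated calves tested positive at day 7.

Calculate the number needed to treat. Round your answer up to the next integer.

9

risk, antibiotic-treated calves = 143/525 = 0.272381
risk, untreated calves = 38/96 = 0.395833
absolute risk difference = 0.123452
1 / 0.123452 = 8.100 → round up → 9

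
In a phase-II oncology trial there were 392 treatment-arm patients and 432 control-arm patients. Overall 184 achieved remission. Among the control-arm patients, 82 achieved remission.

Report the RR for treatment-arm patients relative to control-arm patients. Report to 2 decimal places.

1.37

treatment-arm patients with the outcome: 184 − 82 = 102
treatment-arm patients without the outcome: 392 − 102 = 290
control-arm patients without the outcome: 432 − 82 = 350
risk, treatment-arm patients = 102/392 = 0.2602
risk, control-arm patients = 82/432 = 0.1898
RR = 0.2602 / 0.1898 = 1.37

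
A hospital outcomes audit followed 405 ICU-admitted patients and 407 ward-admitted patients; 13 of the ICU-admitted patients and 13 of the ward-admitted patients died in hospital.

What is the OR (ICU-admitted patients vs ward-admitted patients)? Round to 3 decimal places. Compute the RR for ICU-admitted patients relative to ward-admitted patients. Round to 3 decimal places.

OR = (13 × 394) / (392 × 13) = 5122/5096 ≈ 1.005
risk, ICU-admitted patients = 13/405 = 0.03210
risk, ward-admitted patients = 13/407 = 0.03194
RR = 0.03210 / 0.03194 = 1.005

OR = 1.005; RR = 1.005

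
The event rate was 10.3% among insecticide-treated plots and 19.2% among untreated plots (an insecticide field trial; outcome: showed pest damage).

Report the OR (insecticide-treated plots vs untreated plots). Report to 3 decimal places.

odds, insecticide-treated plots = 0.1030/0.8970 = 0.1148
odds, untreated plots = 0.1920/0.8080 = 0.2376
OR = 0.1148 / 0.2376 = 0.483

0.483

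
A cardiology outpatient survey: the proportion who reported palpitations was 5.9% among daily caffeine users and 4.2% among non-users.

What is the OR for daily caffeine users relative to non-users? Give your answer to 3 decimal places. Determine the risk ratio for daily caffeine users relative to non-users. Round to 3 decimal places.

OR = 1.430; RR = 1.405

odds, daily caffeine users = 0.05900/0.94100 = 0.06270
odds, non-users = 0.04200/0.95800 = 0.04384
OR = 0.06270 / 0.04384 = 1.430
RR = 0.05900 / 0.04200 = 1.405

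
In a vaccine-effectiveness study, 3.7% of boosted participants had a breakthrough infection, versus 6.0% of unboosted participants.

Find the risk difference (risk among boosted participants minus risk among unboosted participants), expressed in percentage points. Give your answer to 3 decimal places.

risk difference = 0.03700 − 0.06000 = -0.02300 → -2.300 percentage points

RD: -2.300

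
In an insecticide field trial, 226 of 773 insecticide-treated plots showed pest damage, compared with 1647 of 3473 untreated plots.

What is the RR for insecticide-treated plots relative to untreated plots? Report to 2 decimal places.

RR = 0.62

risk, insecticide-treated plots = 226/773 = 0.2924
risk, untreated plots = 1647/3473 = 0.4742
RR = 0.2924 / 0.4742 = 0.62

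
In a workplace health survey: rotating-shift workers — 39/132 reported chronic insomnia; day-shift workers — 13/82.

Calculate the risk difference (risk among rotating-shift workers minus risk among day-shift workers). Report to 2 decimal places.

0.14

risk, rotating-shift workers = 39/132 = 0.2955
risk, day-shift workers = 13/82 = 0.1585
risk difference = 0.2955 − 0.1585 = 0.14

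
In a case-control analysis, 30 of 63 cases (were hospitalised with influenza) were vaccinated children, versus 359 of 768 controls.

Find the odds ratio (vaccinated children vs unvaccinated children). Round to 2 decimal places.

odds, vaccinated children = 30/359 = 0.0836
odds, unvaccinated children = 33/409 = 0.0807
OR = 0.0836 / 0.0807 = 1.04

OR ≈ 1.04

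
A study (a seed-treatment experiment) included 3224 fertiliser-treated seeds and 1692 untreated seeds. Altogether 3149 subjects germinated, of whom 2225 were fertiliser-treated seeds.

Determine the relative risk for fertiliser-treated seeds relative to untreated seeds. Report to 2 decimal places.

fertiliser-treated seeds without the outcome: 3224 − 2225 = 999
untreated seeds with the outcome: 3149 − 2225 = 924
untreated seeds without the outcome: 1692 − 924 = 768
risk, fertiliser-treated seeds = 2225/3224 = 0.6901
risk, untreated seeds = 924/1692 = 0.5461
RR = 0.6901 / 0.5461 = 1.26

1.26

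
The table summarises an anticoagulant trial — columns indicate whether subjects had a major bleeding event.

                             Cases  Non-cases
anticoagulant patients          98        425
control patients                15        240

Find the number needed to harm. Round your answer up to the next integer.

risk, anticoagulant patients = 98/523 = 0.187380
risk, control patients = 15/255 = 0.058824
absolute risk difference = 0.128557
1 / 0.128557 = 7.779 → round up → 8

8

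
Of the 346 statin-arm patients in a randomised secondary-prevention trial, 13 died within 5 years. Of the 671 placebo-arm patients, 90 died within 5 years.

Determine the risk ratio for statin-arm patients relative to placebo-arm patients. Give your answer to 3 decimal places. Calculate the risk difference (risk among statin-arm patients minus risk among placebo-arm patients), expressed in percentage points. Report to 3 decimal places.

risk, statin-arm patients = 13/346 = 0.03757
risk, placebo-arm patients = 90/671 = 0.13413
RR = 0.03757 / 0.13413 = 0.280
risk difference = 0.03757 − 0.13413 = -0.09656 → -9.656 percentage points

RR = 0.280; RD = -9.656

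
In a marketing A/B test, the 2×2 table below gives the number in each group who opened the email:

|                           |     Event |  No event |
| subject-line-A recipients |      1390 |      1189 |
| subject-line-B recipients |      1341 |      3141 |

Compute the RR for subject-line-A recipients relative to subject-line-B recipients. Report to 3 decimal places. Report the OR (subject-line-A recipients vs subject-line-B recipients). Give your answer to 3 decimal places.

risk, subject-line-A recipients = 1390/2579 = 0.5390
risk, subject-line-B recipients = 1341/4482 = 0.2992
RR = 0.5390 / 0.2992 = 1.801
OR = (1390 × 3141) / (1189 × 1341) = 4365990/1594449 ≈ 2.738

RR = 1.801; OR = 2.738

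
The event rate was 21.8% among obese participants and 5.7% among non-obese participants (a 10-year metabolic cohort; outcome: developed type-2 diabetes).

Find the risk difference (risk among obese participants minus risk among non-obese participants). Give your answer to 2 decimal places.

risk difference = 0.2180 − 0.0570 = 0.16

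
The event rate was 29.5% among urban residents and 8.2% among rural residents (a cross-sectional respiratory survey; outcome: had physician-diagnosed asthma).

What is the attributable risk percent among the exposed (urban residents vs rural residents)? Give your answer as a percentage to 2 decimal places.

AR% = (0.2950 − 0.0820) / 0.2950 = 0.7220 → 72.20%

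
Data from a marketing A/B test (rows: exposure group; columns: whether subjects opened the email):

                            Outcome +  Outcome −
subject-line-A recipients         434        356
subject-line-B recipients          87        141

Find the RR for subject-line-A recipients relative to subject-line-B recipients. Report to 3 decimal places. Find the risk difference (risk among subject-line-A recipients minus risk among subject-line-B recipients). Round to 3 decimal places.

risk, subject-line-A recipients = 434/790 = 0.5494
risk, subject-line-B recipients = 87/228 = 0.3816
RR = 0.5494 / 0.3816 = 1.440
risk difference = 0.5494 − 0.3816 = 0.168

RR = 1.440; RD = 0.168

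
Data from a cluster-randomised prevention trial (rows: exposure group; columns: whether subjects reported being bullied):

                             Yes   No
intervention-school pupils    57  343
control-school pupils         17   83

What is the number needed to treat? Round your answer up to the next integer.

37

risk, intervention-school pupils = 57/400 = 0.142500
risk, control-school pupils = 17/100 = 0.170000
absolute risk difference = 0.027500
1 / 0.027500 = 36.364 → round up → 37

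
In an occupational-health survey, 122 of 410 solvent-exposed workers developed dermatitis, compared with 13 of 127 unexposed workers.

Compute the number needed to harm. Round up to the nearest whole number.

risk, solvent-exposed workers = 122/410 = 0.297561
risk, unexposed workers = 13/127 = 0.102362
absolute risk difference = 0.195199
1 / 0.195199 = 5.123 → round up → 6

NNH ≈ 6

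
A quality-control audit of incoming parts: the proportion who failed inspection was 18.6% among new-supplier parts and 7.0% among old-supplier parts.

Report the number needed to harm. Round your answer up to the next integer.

NNH = 9

absolute risk difference = 0.116000
1 / 0.116000 = 8.621 → round up → 9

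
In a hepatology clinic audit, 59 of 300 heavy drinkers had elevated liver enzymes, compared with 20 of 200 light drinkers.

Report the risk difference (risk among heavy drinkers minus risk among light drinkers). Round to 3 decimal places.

RD = 0.097

risk, heavy drinkers = 59/300 = 0.1967
risk, light drinkers = 20/200 = 0.1000
risk difference = 0.1967 − 0.1000 = 0.097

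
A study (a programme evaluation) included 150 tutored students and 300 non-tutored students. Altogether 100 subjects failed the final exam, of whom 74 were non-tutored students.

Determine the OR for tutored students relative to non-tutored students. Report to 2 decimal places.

OR: 0.64

tutored students with the outcome: 100 − 74 = 26
tutored students without the outcome: 150 − 26 = 124
non-tutored students without the outcome: 300 − 74 = 226
odds, tutored students = 26/124 = 0.2097
odds, non-tutored students = 74/226 = 0.3274
OR = 0.2097 / 0.3274 = 0.64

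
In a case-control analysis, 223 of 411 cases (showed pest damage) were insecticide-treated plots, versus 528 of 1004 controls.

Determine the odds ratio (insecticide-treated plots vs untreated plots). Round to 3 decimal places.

OR = (223 × 476) / (528 × 188) = 106148/99264 ≈ 1.069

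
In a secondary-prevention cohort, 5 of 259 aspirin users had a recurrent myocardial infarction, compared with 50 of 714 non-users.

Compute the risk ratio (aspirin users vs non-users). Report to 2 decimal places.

risk, aspirin users = 5/259 = 0.01931
risk, non-users = 50/714 = 0.07003
RR = 0.01931 / 0.07003 = 0.28

RR: 0.28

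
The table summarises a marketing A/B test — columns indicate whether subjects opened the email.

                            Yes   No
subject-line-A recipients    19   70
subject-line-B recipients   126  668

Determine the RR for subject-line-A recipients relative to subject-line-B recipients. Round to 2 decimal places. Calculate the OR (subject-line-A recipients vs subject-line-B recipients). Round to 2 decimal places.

RR = 1.35; OR = 1.44

risk, subject-line-A recipients = 19/89 = 0.2135
risk, subject-line-B recipients = 126/794 = 0.1587
RR = 0.2135 / 0.1587 = 1.35
odds, subject-line-A recipients = 19/70 = 0.2714
odds, subject-line-B recipients = 126/668 = 0.1886
OR = 0.2714 / 0.1886 = 1.44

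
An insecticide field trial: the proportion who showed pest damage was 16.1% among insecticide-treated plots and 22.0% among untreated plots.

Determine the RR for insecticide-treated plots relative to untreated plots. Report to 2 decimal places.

RR = 0.1610 / 0.2200 = 0.73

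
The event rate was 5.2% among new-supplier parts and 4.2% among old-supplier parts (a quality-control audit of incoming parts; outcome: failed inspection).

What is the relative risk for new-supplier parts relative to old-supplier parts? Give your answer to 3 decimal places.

RR = 0.05200 / 0.04200 = 1.238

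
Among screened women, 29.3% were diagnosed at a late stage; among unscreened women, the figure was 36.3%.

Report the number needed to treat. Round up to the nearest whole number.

absolute risk difference = 0.070000
1 / 0.070000 = 14.286 → round up → 15

15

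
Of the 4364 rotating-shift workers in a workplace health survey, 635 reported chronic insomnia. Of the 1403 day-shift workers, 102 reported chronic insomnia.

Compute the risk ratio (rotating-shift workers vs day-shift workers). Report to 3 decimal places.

risk, rotating-shift workers = 635/4364 = 0.1455
risk, day-shift workers = 102/1403 = 0.0727
RR = 0.1455 / 0.0727 = 2.001

2.001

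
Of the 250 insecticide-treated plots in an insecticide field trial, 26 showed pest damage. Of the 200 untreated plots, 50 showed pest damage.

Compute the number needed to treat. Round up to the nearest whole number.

risk, insecticide-treated plots = 26/250 = 0.104000
risk, untreated plots = 50/200 = 0.250000
absolute risk difference = 0.146000
1 / 0.146000 = 6.849 → round up → 7

NNT: 7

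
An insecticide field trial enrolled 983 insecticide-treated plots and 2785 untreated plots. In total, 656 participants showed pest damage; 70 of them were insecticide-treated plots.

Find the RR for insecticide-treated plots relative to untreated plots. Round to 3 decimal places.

insecticide-treated plots without the outcome: 983 − 70 = 913
untreated plots with the outcome: 656 − 70 = 586
untreated plots without the outcome: 2785 − 586 = 2199
risk, insecticide-treated plots = 70/983 = 0.0712
risk, untreated plots = 586/2785 = 0.2104
RR = 0.0712 / 0.2104 = 0.338

RR ≈ 0.338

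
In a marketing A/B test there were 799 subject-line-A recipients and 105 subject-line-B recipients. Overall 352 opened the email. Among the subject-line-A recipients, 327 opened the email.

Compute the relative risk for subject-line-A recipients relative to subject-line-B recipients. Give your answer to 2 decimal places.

RR = 1.72

subject-line-A recipients without the outcome: 799 − 327 = 472
subject-line-B recipients with the outcome: 352 − 327 = 25
subject-line-B recipients without the outcome: 105 − 25 = 80
risk, subject-line-A recipients = 327/799 = 0.4093
risk, subject-line-B recipients = 25/105 = 0.2381
RR = 0.4093 / 0.2381 = 1.72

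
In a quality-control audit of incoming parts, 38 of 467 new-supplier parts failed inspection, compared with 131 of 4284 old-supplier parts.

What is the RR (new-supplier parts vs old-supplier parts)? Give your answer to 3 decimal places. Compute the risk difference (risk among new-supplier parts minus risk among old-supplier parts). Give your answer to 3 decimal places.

risk, new-supplier parts = 38/467 = 0.08137
risk, old-supplier parts = 131/4284 = 0.03058
RR = 0.08137 / 0.03058 = 2.661
risk difference = 0.08137 − 0.03058 = 0.051

RR = 2.661; RD = 0.051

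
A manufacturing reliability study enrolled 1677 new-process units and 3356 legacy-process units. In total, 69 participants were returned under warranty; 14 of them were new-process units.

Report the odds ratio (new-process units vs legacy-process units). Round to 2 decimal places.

OR: 0.51

new-process units without the outcome: 1677 − 14 = 1663
legacy-process units with the outcome: 69 − 14 = 55
legacy-process units without the outcome: 3356 − 55 = 3301
odds, new-process units = 14/1663 = 0.00842
odds, legacy-process units = 55/3301 = 0.01666
OR = 0.00842 / 0.01666 = 0.51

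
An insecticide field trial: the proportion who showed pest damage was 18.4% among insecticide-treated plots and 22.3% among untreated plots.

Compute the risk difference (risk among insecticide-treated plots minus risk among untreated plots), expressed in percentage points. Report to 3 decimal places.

risk difference = 0.1840 − 0.2230 = -0.0390 → -3.900 percentage points

RD: -3.900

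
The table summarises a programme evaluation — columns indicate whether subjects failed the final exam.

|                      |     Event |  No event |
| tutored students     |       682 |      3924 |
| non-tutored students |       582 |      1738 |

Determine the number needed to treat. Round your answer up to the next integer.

10

risk, tutored students = 682/4606 = 0.148068
risk, non-tutored students = 582/2320 = 0.250862
absolute risk difference = 0.102794
1 / 0.102794 = 9.728 → round up → 10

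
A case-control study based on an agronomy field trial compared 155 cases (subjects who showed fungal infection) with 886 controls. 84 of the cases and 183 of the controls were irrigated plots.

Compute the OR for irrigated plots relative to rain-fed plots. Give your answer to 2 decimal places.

OR = 4.54

odds, irrigated plots = 84/183 = 0.4590
odds, rain-fed plots = 71/703 = 0.1010
OR = 0.4590 / 0.1010 = 4.54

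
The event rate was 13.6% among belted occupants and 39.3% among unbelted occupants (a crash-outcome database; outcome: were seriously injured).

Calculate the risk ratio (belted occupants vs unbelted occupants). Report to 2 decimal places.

RR = 0.1360 / 0.3930 = 0.35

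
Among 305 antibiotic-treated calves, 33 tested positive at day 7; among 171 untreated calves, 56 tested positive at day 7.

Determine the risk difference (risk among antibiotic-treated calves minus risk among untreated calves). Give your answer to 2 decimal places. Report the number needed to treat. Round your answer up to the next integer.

RD = -0.22; NNT = 5

risk, antibiotic-treated calves = 33/305 = 0.1082
risk, untreated calves = 56/171 = 0.3275
risk difference = 0.1082 − 0.3275 = -0.22
absolute risk difference = 0.219289
1 / 0.219289 = 4.560 → round up → 5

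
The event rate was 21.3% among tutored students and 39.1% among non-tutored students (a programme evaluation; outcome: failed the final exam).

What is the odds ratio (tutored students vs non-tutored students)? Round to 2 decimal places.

odds, tutored students = 0.2130/0.7870 = 0.2706
odds, non-tutored students = 0.3910/0.6090 = 0.6420
OR = 0.2706 / 0.6420 = 0.42

OR = 0.42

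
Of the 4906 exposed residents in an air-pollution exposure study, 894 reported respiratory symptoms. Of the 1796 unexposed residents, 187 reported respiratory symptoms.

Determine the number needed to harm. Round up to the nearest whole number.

NNH = 13

risk, exposed residents = 894/4906 = 0.182226
risk, unexposed residents = 187/1796 = 0.104120
absolute risk difference = 0.078106
1 / 0.078106 = 12.803 → round up → 13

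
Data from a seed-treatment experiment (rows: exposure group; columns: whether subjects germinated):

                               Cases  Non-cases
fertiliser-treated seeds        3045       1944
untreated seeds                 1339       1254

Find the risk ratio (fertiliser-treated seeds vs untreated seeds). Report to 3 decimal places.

risk, fertiliser-treated seeds = 3045/4989 = 0.6103
risk, untreated seeds = 1339/2593 = 0.5164
RR = 0.6103 / 0.5164 = 1.182

RR ≈ 1.182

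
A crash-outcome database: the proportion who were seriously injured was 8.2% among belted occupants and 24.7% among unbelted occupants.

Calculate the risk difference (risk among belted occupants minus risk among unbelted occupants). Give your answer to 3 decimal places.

risk difference = 0.0820 − 0.2470 = -0.165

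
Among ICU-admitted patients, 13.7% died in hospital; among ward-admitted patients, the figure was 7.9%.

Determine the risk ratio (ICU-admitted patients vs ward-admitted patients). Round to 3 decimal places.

RR = 0.1370 / 0.0790 = 1.734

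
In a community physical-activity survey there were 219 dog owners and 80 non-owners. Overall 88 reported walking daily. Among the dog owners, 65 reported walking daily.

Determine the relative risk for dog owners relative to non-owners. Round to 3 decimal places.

1.032

dog owners without the outcome: 219 − 65 = 154
non-owners with the outcome: 88 − 65 = 23
non-owners without the outcome: 80 − 23 = 57
risk, dog owners = 65/219 = 0.2968
risk, non-owners = 23/80 = 0.2875
RR = 0.2968 / 0.2875 = 1.032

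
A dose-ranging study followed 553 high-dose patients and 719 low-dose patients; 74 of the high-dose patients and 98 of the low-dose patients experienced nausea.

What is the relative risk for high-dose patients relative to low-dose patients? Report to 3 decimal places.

0.982

risk, high-dose patients = 74/553 = 0.1338
risk, low-dose patients = 98/719 = 0.1363
RR = 0.1338 / 0.1363 = 0.982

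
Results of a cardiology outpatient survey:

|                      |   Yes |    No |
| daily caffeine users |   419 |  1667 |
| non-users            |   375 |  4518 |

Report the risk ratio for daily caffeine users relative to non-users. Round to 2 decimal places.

risk, daily caffeine users = 419/2086 = 0.2009
risk, non-users = 375/4893 = 0.0766
RR = 0.2009 / 0.0766 = 2.62

RR: 2.62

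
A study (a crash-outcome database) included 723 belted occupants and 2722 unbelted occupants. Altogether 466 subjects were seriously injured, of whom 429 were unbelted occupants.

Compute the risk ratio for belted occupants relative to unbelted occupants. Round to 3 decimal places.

RR = 0.325

belted occupants with the outcome: 466 − 429 = 37
belted occupants without the outcome: 723 − 37 = 686
unbelted occupants without the outcome: 2722 − 429 = 2293
risk, belted occupants = 37/723 = 0.0512
risk, unbelted occupants = 429/2722 = 0.1576
RR = 0.0512 / 0.1576 = 0.325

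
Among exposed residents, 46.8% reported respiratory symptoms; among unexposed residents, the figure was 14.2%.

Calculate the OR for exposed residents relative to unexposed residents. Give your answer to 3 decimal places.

OR = 5.315

odds, exposed residents = 0.4680/0.5320 = 0.8797
odds, unexposed residents = 0.1420/0.8580 = 0.1655
OR = 0.8797 / 0.1655 = 5.315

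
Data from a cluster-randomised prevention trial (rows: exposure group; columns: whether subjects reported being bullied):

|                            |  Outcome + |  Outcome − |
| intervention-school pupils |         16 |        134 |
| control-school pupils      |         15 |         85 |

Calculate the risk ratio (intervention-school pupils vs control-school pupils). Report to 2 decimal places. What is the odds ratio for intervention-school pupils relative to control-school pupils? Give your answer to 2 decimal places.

risk, intervention-school pupils = 16/150 = 0.1067
risk, control-school pupils = 15/100 = 0.1500
RR = 0.1067 / 0.1500 = 0.71
odds, intervention-school pupils = 16/134 = 0.1194
odds, control-school pupils = 15/85 = 0.1765
OR = 0.1194 / 0.1765 = 0.68

RR = 0.71; OR = 0.68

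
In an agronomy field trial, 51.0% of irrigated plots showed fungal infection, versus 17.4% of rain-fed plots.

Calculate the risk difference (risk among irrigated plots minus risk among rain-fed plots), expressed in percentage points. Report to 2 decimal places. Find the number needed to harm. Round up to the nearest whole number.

RD = 33.60; NNH = 3

risk difference = 0.5100 − 0.1740 = 0.3360 → 33.60 percentage points
absolute risk difference = 0.336000
1 / 0.336000 = 2.976 → round up → 3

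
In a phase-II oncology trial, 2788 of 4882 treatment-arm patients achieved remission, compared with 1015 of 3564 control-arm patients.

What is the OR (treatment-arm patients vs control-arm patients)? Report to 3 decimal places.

odds, treatment-arm patients = 2788/2094 = 1.3314
odds, control-arm patients = 1015/2549 = 0.3982
OR = 1.3314 / 0.3982 = 3.344

3.344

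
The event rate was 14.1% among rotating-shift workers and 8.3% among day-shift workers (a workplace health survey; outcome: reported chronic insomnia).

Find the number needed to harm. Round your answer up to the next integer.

absolute risk difference = 0.058000
1 / 0.058000 = 17.241 → round up → 18

NNH = 18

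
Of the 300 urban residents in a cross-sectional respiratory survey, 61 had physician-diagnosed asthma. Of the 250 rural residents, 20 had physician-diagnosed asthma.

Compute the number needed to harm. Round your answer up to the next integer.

9

risk, urban residents = 61/300 = 0.203333
risk, rural residents = 20/250 = 0.080000
absolute risk difference = 0.123333
1 / 0.123333 = 8.108 → round up → 9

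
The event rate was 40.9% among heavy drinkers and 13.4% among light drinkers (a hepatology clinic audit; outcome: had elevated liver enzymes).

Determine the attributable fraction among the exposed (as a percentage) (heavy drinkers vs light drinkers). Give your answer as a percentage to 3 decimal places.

AR% = (0.4090 − 0.1340) / 0.4090 = 0.6724 → 67.237%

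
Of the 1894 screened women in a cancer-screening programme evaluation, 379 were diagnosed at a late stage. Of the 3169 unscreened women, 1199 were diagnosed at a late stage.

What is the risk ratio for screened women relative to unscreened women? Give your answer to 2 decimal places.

0.53

risk, screened women = 379/1894 = 0.2001
risk, unscreened women = 1199/3169 = 0.3784
RR = 0.2001 / 0.3784 = 0.53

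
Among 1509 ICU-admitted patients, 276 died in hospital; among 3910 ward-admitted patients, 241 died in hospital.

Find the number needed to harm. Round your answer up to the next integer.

9

risk, ICU-admitted patients = 276/1509 = 0.182903
risk, ward-admitted patients = 241/3910 = 0.061637
absolute risk difference = 0.121266
1 / 0.121266 = 8.246 → round up → 9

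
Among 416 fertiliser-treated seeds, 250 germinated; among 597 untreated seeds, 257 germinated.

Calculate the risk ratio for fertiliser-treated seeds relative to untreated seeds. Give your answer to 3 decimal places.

RR: 1.396

risk, fertiliser-treated seeds = 250/416 = 0.6010
risk, untreated seeds = 257/597 = 0.4305
RR = 0.6010 / 0.4305 = 1.396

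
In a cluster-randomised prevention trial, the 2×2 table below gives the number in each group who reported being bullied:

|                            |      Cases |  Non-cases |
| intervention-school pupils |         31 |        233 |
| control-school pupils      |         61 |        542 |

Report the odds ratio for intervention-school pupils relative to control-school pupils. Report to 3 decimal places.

1.182

odds, intervention-school pupils = 31/233 = 0.1330
odds, control-school pupils = 61/542 = 0.1125
OR = 0.1330 / 0.1125 = 1.182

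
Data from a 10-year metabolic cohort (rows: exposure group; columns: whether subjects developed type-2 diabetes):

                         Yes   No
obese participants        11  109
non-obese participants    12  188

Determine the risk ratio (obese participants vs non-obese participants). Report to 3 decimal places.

risk, obese participants = 11/120 = 0.0917
risk, non-obese participants = 12/200 = 0.0600
RR = 0.0917 / 0.0600 = 1.528

1.528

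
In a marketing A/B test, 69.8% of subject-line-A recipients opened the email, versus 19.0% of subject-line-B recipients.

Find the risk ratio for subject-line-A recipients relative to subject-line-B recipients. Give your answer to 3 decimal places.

RR = 0.6980 / 0.1900 = 3.674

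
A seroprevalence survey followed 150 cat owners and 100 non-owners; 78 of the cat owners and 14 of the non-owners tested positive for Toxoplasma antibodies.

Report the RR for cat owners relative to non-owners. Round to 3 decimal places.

risk, cat owners = 78/150 = 0.5200
risk, non-owners = 14/100 = 0.1400
RR = 0.5200 / 0.1400 = 3.714

RR ≈ 3.714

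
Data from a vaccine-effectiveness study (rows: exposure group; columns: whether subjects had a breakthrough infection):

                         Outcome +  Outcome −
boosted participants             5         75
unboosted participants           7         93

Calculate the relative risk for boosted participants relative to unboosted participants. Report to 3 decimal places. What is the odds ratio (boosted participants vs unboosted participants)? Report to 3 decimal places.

risk, boosted participants = 5/80 = 0.0625
risk, unboosted participants = 7/100 = 0.0700
RR = 0.0625 / 0.0700 = 0.893
odds, boosted participants = 5/75 = 0.0667
odds, unboosted participants = 7/93 = 0.0753
OR = 0.0667 / 0.0753 = 0.886

RR = 0.893; OR = 0.886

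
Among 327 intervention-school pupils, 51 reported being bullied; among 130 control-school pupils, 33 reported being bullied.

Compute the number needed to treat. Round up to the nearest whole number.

NNT ≈ 11

risk, intervention-school pupils = 51/327 = 0.155963
risk, control-school pupils = 33/130 = 0.253846
absolute risk difference = 0.097883
1 / 0.097883 = 10.216 → round up → 11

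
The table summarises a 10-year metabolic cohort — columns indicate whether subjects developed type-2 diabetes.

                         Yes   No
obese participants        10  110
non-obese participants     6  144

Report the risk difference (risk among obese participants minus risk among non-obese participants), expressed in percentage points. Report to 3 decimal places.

4.333

risk, obese participants = 10/120 = 0.08333
risk, non-obese participants = 6/150 = 0.04000
risk difference = 0.08333 − 0.04000 = 0.04333 → 4.333 percentage points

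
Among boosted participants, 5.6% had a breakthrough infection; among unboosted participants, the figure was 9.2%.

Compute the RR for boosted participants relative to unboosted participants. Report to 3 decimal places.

RR = 0.0560 / 0.0920 = 0.609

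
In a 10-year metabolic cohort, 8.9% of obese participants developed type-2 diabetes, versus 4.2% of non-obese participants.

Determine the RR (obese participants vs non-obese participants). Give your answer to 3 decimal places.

RR = 0.08900 / 0.04200 = 2.119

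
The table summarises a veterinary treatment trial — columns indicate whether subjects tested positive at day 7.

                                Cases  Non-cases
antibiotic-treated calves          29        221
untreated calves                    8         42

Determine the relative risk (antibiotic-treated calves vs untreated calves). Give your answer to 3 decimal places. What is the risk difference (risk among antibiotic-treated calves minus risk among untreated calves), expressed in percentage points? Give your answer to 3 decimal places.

risk, antibiotic-treated calves = 29/250 = 0.1160
risk, untreated calves = 8/50 = 0.1600
RR = 0.1160 / 0.1600 = 0.725
risk difference = 0.1160 − 0.1600 = -0.0440 → -4.400 percentage points

RR = 0.725; RD = -4.400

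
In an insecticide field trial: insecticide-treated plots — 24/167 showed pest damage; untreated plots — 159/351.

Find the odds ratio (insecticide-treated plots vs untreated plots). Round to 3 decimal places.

OR = (24 × 192) / (143 × 159) = 4608/22737 ≈ 0.203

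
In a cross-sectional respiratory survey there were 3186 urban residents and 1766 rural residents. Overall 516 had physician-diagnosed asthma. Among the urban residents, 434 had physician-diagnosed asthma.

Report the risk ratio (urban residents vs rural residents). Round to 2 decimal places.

urban residents without the outcome: 3186 − 434 = 2752
rural residents with the outcome: 516 − 434 = 82
rural residents without the outcome: 1766 − 82 = 1684
risk, urban residents = 434/3186 = 0.13622
risk, rural residents = 82/1766 = 0.04643
RR = 0.13622 / 0.04643 = 2.93

RR ≈ 2.93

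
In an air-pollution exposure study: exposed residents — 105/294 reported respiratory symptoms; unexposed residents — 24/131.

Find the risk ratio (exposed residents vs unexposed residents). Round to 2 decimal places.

risk, exposed residents = 105/294 = 0.3571
risk, unexposed residents = 24/131 = 0.1832
RR = 0.3571 / 0.1832 = 1.95

RR: 1.95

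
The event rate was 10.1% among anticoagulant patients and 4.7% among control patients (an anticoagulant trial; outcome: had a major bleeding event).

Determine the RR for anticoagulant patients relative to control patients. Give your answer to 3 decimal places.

RR = 0.10100 / 0.04700 = 2.149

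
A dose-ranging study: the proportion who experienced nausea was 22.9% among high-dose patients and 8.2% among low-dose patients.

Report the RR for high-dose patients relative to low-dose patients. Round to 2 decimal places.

RR = 0.2290 / 0.0820 = 2.79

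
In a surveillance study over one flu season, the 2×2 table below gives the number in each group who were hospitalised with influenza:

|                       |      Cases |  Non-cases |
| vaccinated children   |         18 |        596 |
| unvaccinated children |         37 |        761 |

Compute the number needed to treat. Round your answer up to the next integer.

risk, vaccinated children = 18/614 = 0.029316
risk, unvaccinated children = 37/798 = 0.046366
absolute risk difference = 0.017050
1 / 0.017050 = 58.651 → round up → 59

NNT ≈ 59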